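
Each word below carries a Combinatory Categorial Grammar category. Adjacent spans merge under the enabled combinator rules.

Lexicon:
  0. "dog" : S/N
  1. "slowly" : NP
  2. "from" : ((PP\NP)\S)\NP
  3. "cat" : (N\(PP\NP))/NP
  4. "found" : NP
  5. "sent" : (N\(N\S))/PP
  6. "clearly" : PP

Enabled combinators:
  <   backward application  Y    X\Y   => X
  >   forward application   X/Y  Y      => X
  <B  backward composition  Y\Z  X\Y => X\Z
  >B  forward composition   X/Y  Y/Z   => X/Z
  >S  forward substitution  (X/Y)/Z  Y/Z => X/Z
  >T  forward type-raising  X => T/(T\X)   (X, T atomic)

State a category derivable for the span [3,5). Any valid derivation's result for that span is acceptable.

[0,7] S   >
  [0,1] "dog" : S/N
  [1,7] N   <
    [1,5] N\S   <B
      [1,3] (PP\NP)\S   <
        [1,2] "slowly" : NP
        [2,3] "from" : ((PP\NP)\S)\NP
      [3,5] N\(PP\NP)   >
        [3,4] "cat" : (N\(PP\NP))/NP
        [4,5] "found" : NP
    [5,7] N\(N\S)   >
      [5,6] "sent" : (N\(N\S))/PP
      [6,7] "clearly" : PP

N\(PP\NP)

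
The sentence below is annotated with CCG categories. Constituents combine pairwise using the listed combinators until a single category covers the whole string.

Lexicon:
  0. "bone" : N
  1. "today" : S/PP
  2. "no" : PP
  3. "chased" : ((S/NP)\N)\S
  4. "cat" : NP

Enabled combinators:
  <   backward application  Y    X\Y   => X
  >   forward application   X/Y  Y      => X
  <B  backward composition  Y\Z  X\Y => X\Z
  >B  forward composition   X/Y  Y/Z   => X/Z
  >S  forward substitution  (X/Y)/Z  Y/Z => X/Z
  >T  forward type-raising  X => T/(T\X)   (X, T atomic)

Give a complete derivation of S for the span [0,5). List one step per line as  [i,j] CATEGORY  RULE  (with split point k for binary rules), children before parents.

[0,5] S   >
  [0,4] S/NP   <
    [0,1] "bone" : N
    [1,4] (S/NP)\N   <
      [1,3] S   >
        [1,2] "today" : S/PP
        [2,3] "no" : PP
      [3,4] "chased" : ((S/NP)\N)\S
  [4,5] "cat" : NP

[0,1] N  lex  "bone"
[1,2] S/PP  lex  "today"
[2,3] PP  lex  "no"
[1,3] S  >  k=2
[3,4] ((S/NP)\N)\S  lex  "chased"
[1,4] (S/NP)\N  <  k=3
[0,4] S/NP  <  k=1
[4,5] NP  lex  "cat"
[0,5] S  >  k=4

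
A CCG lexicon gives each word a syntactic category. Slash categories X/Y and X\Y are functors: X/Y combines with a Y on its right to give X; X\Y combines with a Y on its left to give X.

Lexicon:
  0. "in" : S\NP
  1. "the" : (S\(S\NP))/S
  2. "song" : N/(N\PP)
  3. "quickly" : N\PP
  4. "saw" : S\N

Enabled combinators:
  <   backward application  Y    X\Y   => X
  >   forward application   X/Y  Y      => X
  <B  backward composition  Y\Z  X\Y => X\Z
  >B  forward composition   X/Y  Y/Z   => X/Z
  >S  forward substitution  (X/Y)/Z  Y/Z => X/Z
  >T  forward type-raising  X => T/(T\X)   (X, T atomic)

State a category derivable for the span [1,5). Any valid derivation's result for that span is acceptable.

S\(S\NP)

[0,5] S   <
  [0,1] "in" : S\NP
  [1,5] S\(S\NP)   >
    [1,2] "the" : (S\(S\NP))/S
    [2,5] S   <
      [2,4] N   >
        [2,3] "song" : N/(N\PP)
        [3,4] "quickly" : N\PP
      [4,5] "saw" : S\N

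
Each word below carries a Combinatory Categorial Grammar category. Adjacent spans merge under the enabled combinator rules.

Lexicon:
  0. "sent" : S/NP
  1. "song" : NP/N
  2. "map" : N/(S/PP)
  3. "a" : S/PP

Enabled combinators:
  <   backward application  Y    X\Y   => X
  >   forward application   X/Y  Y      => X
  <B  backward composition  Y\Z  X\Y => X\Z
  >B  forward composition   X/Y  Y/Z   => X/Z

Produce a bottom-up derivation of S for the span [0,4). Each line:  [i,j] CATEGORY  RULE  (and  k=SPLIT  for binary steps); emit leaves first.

[0,1] S/NP  lex  "sent"
[1,2] NP/N  lex  "song"
[2,3] N/(S/PP)  lex  "map"
[3,4] S/PP  lex  "a"
[2,4] N  >  k=3
[1,4] NP  >  k=2
[0,4] S  >  k=1

[0,4] S   >
  [0,1] "sent" : S/NP
  [1,4] NP   >
    [1,2] "song" : NP/N
    [2,4] N   >
      [2,3] "map" : N/(S/PP)
      [3,4] "a" : S/PP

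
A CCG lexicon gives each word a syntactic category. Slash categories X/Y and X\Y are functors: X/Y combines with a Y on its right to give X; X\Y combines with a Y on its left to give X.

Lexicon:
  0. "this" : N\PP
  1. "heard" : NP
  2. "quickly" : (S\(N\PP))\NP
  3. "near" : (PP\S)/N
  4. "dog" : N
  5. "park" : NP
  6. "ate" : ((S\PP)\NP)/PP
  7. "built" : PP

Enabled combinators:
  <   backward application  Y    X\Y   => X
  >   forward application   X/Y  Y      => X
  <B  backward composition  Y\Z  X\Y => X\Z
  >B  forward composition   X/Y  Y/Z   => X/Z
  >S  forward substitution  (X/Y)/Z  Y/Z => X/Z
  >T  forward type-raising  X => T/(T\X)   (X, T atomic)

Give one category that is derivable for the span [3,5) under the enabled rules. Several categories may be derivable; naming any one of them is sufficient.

PP\S

[0,8] S   <
  [0,5] PP   <
    [0,3] S   <
      [0,1] "this" : N\PP
      [1,3] S\(N\PP)   <
        [1,2] "heard" : NP
        [2,3] "quickly" : (S\(N\PP))\NP
    [3,5] PP\S   >
      [3,4] "near" : (PP\S)/N
      [4,5] "dog" : N
  [5,8] S\PP   <
    [5,6] "park" : NP
    [6,8] (S\PP)\NP   >
      [6,7] "ate" : ((S\PP)\NP)/PP
      [7,8] "built" : PP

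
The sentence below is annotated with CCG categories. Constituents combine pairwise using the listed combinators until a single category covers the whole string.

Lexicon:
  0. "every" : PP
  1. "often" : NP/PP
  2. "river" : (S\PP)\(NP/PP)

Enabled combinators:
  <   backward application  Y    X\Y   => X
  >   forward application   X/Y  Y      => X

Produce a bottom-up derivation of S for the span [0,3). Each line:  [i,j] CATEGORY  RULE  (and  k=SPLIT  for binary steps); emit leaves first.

[0,3] S   <
  [0,1] "every" : PP
  [1,3] S\PP   <
    [1,2] "often" : NP/PP
    [2,3] "river" : (S\PP)\(NP/PP)

[0,1] PP  lex  "every"
[1,2] NP/PP  lex  "often"
[2,3] (S\PP)\(NP/PP)  lex  "river"
[1,3] S\PP  <  k=2
[0,3] S  <  k=1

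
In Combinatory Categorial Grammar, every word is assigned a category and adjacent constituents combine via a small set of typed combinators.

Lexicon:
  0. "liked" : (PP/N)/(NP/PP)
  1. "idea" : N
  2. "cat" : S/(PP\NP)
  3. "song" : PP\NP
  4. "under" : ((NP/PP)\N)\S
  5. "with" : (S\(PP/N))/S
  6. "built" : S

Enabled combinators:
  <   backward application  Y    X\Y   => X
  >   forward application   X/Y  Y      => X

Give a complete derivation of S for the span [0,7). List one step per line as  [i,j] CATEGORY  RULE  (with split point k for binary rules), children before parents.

[0,1] (PP/N)/(NP/PP)  lex  "liked"
[1,2] N  lex  "idea"
[2,3] S/(PP\NP)  lex  "cat"
[3,4] PP\NP  lex  "song"
[2,4] S  >  k=3
[4,5] ((NP/PP)\N)\S  lex  "under"
[2,5] (NP/PP)\N  <  k=4
[1,5] NP/PP  <  k=2
[0,5] PP/N  >  k=1
[5,6] (S\(PP/N))/S  lex  "with"
[6,7] S  lex  "built"
[5,7] S\(PP/N)  >  k=6
[0,7] S  <  k=5

[0,7] S   <
  [0,5] PP/N   >
    [0,1] "liked" : (PP/N)/(NP/PP)
    [1,5] NP/PP   <
      [1,2] "idea" : N
      [2,5] (NP/PP)\N   <
        [2,4] S   >
          [2,3] "cat" : S/(PP\NP)
          [3,4] "song" : PP\NP
        [4,5] "under" : ((NP/PP)\N)\S
  [5,7] S\(PP/N)   >
    [5,6] "with" : (S\(PP/N))/S
    [6,7] "built" : S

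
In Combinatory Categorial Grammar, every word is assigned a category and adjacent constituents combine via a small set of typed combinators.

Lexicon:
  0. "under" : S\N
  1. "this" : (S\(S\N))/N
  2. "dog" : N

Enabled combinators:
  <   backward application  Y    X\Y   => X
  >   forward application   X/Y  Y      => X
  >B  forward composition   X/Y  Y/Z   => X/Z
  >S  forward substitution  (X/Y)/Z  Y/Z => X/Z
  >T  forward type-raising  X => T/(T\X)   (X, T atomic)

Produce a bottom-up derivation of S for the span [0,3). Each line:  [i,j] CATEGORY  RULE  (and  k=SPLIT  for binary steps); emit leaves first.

[0,1] S\N  lex  "under"
[1,2] (S\(S\N))/N  lex  "this"
[2,3] N  lex  "dog"
[1,3] S\(S\N)  >  k=2
[0,3] S  <  k=1

[0,3] S   <
  [0,1] "under" : S\N
  [1,3] S\(S\N)   >
    [1,2] "this" : (S\(S\N))/N
    [2,3] "dog" : N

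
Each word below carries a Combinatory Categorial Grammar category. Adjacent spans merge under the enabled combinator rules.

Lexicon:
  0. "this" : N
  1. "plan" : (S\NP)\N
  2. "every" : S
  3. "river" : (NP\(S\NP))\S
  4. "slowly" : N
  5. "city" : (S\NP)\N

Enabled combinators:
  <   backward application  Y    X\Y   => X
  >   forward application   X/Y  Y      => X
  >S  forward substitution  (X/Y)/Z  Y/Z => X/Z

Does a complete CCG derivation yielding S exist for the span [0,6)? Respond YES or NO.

[0,6] S   <
  [0,4] NP   <
    [0,2] S\NP   <
      [0,1] "this" : N
      [1,2] "plan" : (S\NP)\N
    [2,4] NP\(S\NP)   <
      [2,3] "every" : S
      [3,4] "river" : (NP\(S\NP))\S
  [4,6] S\NP   <
    [4,5] "slowly" : N
    [5,6] "city" : (S\NP)\N

YES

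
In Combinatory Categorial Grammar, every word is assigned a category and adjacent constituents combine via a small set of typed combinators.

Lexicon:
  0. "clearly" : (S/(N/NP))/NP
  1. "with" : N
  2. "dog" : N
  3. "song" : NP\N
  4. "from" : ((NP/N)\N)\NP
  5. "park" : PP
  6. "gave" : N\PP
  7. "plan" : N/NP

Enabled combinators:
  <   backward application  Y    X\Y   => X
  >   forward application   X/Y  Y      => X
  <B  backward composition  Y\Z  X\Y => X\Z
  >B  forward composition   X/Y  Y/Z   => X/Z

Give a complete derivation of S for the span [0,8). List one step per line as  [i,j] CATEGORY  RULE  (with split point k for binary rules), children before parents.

[0,8] S   >
  [0,7] S/(N/NP)   >
    [0,1] "clearly" : (S/(N/NP))/NP
    [1,7] NP   >
      [1,5] NP/N   <
        [1,2] "with" : N
        [2,5] (NP/N)\N   <
          [2,4] NP   <
            [2,3] "dog" : N
            [3,4] "song" : NP\N
          [4,5] "from" : ((NP/N)\N)\NP
      [5,7] N   <
        [5,6] "park" : PP
        [6,7] "gave" : N\PP
  [7,8] "plan" : N/NP

[0,1] (S/(N/NP))/NP  lex  "clearly"
[1,2] N  lex  "with"
[2,3] N  lex  "dog"
[3,4] NP\N  lex  "song"
[2,4] NP  <  k=3
[4,5] ((NP/N)\N)\NP  lex  "from"
[2,5] (NP/N)\N  <  k=4
[1,5] NP/N  <  k=2
[5,6] PP  lex  "park"
[6,7] N\PP  lex  "gave"
[5,7] N  <  k=6
[1,7] NP  >  k=5
[0,7] S/(N/NP)  >  k=1
[7,8] N/NP  lex  "plan"
[0,8] S  >  k=7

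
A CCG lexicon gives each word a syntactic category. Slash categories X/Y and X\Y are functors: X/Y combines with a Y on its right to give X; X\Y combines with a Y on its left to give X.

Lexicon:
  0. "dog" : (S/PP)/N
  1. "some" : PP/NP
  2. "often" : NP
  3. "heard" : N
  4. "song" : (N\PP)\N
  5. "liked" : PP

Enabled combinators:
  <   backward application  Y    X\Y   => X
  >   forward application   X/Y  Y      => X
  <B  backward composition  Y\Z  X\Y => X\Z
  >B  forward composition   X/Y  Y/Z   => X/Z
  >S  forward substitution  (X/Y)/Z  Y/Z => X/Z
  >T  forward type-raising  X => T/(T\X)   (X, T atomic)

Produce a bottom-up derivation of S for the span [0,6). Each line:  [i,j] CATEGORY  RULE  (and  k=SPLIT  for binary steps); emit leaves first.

[0,6] S   >
  [0,5] S/PP   >
    [0,1] "dog" : (S/PP)/N
    [1,5] N   <
      [1,3] PP   >
        [1,2] "some" : PP/NP
        [2,3] "often" : NP
      [3,5] N\PP   <
        [3,4] "heard" : N
        [4,5] "song" : (N\PP)\N
  [5,6] "liked" : PP

[0,1] (S/PP)/N  lex  "dog"
[1,2] PP/NP  lex  "some"
[2,3] NP  lex  "often"
[1,3] PP  >  k=2
[3,4] N  lex  "heard"
[4,5] (N\PP)\N  lex  "song"
[3,5] N\PP  <  k=4
[1,5] N  <  k=3
[0,5] S/PP  >  k=1
[5,6] PP  lex  "liked"
[0,6] S  >  k=5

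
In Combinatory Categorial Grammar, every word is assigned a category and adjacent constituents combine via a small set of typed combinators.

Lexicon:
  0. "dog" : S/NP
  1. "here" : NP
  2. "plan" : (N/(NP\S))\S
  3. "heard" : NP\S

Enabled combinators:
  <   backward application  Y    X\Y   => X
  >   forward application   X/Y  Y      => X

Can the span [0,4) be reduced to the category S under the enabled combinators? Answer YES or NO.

S/NP NP (N/(NP\S))\S NP\S
CKY chart[0,4] = {N}; S ∉ chart

NO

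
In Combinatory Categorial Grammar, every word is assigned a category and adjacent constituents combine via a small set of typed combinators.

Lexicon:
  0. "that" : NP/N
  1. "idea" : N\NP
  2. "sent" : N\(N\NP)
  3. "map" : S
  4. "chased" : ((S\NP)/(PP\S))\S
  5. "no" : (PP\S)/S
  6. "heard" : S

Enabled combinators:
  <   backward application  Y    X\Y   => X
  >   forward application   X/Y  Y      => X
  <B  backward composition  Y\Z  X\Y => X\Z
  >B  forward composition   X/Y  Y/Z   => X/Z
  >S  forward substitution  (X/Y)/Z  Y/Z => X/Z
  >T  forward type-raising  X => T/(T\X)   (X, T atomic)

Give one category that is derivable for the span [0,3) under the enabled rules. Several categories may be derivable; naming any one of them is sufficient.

[0,7] S   <
  [0,3] NP   >
    [0,1] "that" : NP/N
    [1,3] N   <
      [1,2] "idea" : N\NP
      [2,3] "sent" : N\(N\NP)
  [3,7] S\NP   >
    [3,5] (S\NP)/(PP\S)   <
      [3,4] "map" : S
      [4,5] "chased" : ((S\NP)/(PP\S))\S
    [5,7] PP\S   >
      [5,6] "no" : (PP\S)/S
      [6,7] "heard" : S

NP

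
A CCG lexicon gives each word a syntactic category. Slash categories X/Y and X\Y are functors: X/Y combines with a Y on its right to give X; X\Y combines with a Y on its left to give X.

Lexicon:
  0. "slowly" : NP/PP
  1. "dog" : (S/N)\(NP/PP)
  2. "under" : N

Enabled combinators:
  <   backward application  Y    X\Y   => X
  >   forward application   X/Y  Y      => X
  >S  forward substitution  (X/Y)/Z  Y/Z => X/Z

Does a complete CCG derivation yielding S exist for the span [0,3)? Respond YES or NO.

[0,3] S   >
  [0,2] S/N   <
    [0,1] "slowly" : NP/PP
    [1,2] "dog" : (S/N)\(NP/PP)
  [2,3] "under" : N

YES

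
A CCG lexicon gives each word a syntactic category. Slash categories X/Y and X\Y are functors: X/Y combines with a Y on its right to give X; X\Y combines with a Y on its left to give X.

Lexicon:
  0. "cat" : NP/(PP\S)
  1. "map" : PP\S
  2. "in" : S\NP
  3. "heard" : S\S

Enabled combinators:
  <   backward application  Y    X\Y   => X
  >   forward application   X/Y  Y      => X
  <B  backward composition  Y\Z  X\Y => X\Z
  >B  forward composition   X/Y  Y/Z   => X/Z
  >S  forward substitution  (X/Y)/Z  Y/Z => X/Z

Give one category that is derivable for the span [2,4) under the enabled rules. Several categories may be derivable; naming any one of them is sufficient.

S\NP

[0,4] S   <
  [0,2] NP   >
    [0,1] "cat" : NP/(PP\S)
    [1,2] "map" : PP\S
  [2,4] S\NP   <B
    [2,3] "in" : S\NP
    [3,4] "heard" : S\S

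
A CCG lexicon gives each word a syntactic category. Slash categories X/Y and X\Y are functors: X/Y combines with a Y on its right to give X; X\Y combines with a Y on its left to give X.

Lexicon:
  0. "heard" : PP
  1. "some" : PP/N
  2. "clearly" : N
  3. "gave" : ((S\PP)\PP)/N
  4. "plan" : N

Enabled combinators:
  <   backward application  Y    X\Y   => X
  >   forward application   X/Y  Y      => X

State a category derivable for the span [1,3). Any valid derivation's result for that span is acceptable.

[0,5] S   <
  [0,1] "heard" : PP
  [1,5] S\PP   <
    [1,3] PP   >
      [1,2] "some" : PP/N
      [2,3] "clearly" : N
    [3,5] (S\PP)\PP   >
      [3,4] "gave" : ((S\PP)\PP)/N
      [4,5] "plan" : N

PP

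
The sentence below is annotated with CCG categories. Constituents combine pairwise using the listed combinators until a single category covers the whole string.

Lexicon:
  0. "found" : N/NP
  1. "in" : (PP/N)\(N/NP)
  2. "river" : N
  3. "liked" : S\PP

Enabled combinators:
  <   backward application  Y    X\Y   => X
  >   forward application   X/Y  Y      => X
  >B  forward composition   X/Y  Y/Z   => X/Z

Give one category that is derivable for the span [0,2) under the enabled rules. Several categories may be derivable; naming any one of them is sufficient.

[0,4] S   <
  [0,3] PP   >
    [0,2] PP/N   <
      [0,1] "found" : N/NP
      [1,2] "in" : (PP/N)\(N/NP)
    [2,3] "river" : N
  [3,4] "liked" : S\PP

PP/N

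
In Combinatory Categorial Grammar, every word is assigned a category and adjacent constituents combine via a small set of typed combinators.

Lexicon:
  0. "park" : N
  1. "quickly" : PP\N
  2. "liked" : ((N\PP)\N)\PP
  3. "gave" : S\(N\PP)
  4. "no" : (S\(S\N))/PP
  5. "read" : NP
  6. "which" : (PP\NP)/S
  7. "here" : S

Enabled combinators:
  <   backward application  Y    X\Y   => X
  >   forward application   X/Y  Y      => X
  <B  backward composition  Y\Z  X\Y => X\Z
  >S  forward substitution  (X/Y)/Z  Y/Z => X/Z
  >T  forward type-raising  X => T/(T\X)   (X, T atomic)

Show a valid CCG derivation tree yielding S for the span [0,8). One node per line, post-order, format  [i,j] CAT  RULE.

[0,1] N  lex  "park"
[1,2] PP\N  lex  "quickly"
[0,2] PP  <  k=1
[2,3] ((N\PP)\N)\PP  lex  "liked"
[0,3] (N\PP)\N  <  k=2
[3,4] S\(N\PP)  lex  "gave"
[0,4] S\N  <B  k=3
[4,5] (S\(S\N))/PP  lex  "no"
[5,6] NP  lex  "read"
[6,7] (PP\NP)/S  lex  "which"
[7,8] S  lex  "here"
[6,8] PP\NP  >  k=7
[5,8] PP  <  k=6
[4,8] S\(S\N)  >  k=5
[0,8] S  <  k=4

[0,8] S   <
  [0,4] S\N   <B
    [0,3] (N\PP)\N   <
      [0,2] PP   <
        [0,1] "park" : N
        [1,2] "quickly" : PP\N
      [2,3] "liked" : ((N\PP)\N)\PP
    [3,4] "gave" : S\(N\PP)
  [4,8] S\(S\N)   >
    [4,5] "no" : (S\(S\N))/PP
    [5,8] PP   <
      [5,6] "read" : NP
      [6,8] PP\NP   >
        [6,7] "which" : (PP\NP)/S
        [7,8] "here" : S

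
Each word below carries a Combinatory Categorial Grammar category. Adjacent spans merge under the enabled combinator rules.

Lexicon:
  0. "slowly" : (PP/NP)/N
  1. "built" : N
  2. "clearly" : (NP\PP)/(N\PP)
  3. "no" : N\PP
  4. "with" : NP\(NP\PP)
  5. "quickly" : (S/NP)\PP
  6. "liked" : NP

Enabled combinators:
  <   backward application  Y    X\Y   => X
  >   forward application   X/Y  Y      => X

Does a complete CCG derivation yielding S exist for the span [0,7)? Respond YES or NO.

[0,7] S   >
  [0,6] S/NP   <
    [0,5] PP   >
      [0,2] PP/NP   >
        [0,1] "slowly" : (PP/NP)/N
        [1,2] "built" : N
      [2,5] NP   <
        [2,4] NP\PP   >
          [2,3] "clearly" : (NP\PP)/(N\PP)
          [3,4] "no" : N\PP
        [4,5] "with" : NP\(NP\PP)
    [5,6] "quickly" : (S/NP)\PP
  [6,7] "liked" : NP

YES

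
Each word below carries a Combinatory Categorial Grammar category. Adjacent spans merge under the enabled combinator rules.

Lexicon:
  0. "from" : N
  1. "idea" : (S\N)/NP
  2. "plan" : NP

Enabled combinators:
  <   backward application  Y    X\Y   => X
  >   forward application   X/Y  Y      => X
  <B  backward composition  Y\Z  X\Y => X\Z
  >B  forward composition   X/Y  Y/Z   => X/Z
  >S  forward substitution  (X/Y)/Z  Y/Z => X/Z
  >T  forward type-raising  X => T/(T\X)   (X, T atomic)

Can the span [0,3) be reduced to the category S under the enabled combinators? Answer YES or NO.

[0,3] S   >
  [0,1] S/(S\N)   >T
    [0,1] "from" : N
  [1,3] S\N   >
    [1,2] "idea" : (S\N)/NP
    [2,3] "plan" : NP

YES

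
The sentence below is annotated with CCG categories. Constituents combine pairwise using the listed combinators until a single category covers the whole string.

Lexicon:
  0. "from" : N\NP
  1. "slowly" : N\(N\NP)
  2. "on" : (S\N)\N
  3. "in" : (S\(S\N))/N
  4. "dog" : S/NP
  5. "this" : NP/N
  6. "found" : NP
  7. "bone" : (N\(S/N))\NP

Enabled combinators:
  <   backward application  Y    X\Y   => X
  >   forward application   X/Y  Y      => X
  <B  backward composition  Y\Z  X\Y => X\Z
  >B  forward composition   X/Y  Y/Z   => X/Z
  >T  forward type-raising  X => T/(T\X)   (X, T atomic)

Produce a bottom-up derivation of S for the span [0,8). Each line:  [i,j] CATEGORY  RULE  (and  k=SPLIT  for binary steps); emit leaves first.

[0,8] S   <
  [0,3] S\N   <
    [0,2] N   <
      [0,1] "from" : N\NP
      [1,2] "slowly" : N\(N\NP)
    [2,3] "on" : (S\N)\N
  [3,8] S\(S\N)   >
    [3,4] "in" : (S\(S\N))/N
    [4,8] N   <
      [4,6] S/N   >B
        [4,5] "dog" : S/NP
        [5,6] "this" : NP/N
      [6,8] N\(S/N)   <
        [6,7] "found" : NP
        [7,8] "bone" : (N\(S/N))\NP

[0,1] N\NP  lex  "from"
[1,2] N\(N\NP)  lex  "slowly"
[0,2] N  <  k=1
[2,3] (S\N)\N  lex  "on"
[0,3] S\N  <  k=2
[3,4] (S\(S\N))/N  lex  "in"
[4,5] S/NP  lex  "dog"
[5,6] NP/N  lex  "this"
[4,6] S/N  >B  k=5
[6,7] NP  lex  "found"
[7,8] (N\(S/N))\NP  lex  "bone"
[6,8] N\(S/N)  <  k=7
[4,8] N  <  k=6
[3,8] S\(S\N)  >  k=4
[0,8] S  <  k=3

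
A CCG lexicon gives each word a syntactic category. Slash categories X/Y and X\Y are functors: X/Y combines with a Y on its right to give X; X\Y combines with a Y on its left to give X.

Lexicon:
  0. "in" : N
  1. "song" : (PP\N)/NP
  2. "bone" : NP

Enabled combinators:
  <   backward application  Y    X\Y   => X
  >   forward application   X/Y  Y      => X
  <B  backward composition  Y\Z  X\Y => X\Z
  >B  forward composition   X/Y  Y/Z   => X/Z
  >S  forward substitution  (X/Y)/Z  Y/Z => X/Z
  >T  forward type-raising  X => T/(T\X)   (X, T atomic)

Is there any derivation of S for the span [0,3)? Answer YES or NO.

NO

N (PP\N)/NP NP
CKY chart[0,3] = {N/(N\PP), NP/(NP\PP), PP, PP/(NP\NP), PP/(PP\PP), S/(S\PP)}; S ∉ chart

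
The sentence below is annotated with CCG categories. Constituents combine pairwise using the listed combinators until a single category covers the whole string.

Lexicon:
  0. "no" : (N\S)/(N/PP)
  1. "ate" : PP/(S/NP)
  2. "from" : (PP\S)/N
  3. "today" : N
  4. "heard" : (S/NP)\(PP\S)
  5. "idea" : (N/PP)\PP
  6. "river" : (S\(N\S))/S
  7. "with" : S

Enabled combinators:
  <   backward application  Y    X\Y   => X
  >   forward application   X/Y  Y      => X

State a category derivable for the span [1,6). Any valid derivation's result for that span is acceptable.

[0,8] S   <
  [0,6] N\S   >
    [0,1] "no" : (N\S)/(N/PP)
    [1,6] N/PP   <
      [1,5] PP   >
        [1,2] "ate" : PP/(S/NP)
        [2,5] S/NP   <
          [2,4] PP\S   >
            [2,3] "from" : (PP\S)/N
            [3,4] "today" : N
          [4,5] "heard" : (S/NP)\(PP\S)
      [5,6] "idea" : (N/PP)\PP
  [6,8] S\(N\S)   >
    [6,7] "river" : (S\(N\S))/S
    [7,8] "with" : S

N/PP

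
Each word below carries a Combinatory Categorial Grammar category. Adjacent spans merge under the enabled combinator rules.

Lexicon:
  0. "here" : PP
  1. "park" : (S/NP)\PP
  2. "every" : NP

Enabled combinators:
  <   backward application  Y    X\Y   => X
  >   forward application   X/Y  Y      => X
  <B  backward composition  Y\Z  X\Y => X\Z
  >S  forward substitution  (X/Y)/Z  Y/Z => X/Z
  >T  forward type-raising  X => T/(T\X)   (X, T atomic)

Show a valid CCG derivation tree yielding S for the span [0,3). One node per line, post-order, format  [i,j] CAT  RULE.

[0,3] S   >
  [0,2] S/NP   <
    [0,1] "here" : PP
    [1,2] "park" : (S/NP)\PP
  [2,3] "every" : NP

[0,1] PP  lex  "here"
[1,2] (S/NP)\PP  lex  "park"
[0,2] S/NP  <  k=1
[2,3] NP  lex  "every"
[0,3] S  >  k=2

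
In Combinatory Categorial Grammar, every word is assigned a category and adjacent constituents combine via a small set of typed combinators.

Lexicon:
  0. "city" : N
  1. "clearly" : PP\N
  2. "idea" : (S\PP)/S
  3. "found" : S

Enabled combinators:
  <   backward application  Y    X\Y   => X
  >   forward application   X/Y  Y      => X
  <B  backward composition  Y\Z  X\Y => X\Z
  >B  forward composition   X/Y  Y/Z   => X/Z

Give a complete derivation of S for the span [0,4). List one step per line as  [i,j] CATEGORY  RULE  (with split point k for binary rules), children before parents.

[0,4] S   <
  [0,2] PP   <
    [0,1] "city" : N
    [1,2] "clearly" : PP\N
  [2,4] S\PP   >
    [2,3] "idea" : (S\PP)/S
    [3,4] "found" : S

[0,1] N  lex  "city"
[1,2] PP\N  lex  "clearly"
[0,2] PP  <  k=1
[2,3] (S\PP)/S  lex  "idea"
[3,4] S  lex  "found"
[2,4] S\PP  >  k=3
[0,4] S  <  k=2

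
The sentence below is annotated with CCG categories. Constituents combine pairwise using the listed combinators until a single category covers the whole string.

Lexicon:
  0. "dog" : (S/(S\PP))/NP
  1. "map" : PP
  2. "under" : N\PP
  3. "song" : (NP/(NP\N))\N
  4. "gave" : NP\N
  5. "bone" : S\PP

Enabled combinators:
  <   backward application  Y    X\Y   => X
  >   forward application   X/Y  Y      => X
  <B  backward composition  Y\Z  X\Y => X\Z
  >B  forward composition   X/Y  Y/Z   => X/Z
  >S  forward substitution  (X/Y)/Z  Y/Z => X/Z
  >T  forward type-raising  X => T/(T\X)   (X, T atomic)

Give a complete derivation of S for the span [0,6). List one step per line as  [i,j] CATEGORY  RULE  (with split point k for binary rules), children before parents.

[0,6] S   >
  [0,5] S/(S\PP)   >
    [0,1] "dog" : (S/(S\PP))/NP
    [1,5] NP   >
      [1,4] NP/(NP\N)   <
        [1,3] N   >
          [1,2] N/(N\PP)   >T
            [1,2] "map" : PP
          [2,3] "under" : N\PP
        [3,4] "song" : (NP/(NP\N))\N
      [4,5] "gave" : NP\N
  [5,6] "bone" : S\PP

[0,1] (S/(S\PP))/NP  lex  "dog"
[1,2] PP  lex  "map"
[1,2] N/(N\PP)  >T
[2,3] N\PP  lex  "under"
[1,3] N  >  k=2
[3,4] (NP/(NP\N))\N  lex  "song"
[1,4] NP/(NP\N)  <  k=3
[4,5] NP\N  lex  "gave"
[1,5] NP  >  k=4
[0,5] S/(S\PP)  >  k=1
[5,6] S\PP  lex  "bone"
[0,6] S  >  k=5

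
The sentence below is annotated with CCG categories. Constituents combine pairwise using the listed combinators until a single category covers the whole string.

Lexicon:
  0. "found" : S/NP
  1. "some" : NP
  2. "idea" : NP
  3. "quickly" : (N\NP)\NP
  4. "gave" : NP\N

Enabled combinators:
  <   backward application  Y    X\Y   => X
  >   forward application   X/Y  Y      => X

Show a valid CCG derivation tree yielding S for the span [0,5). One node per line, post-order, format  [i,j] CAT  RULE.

[0,5] S   >
  [0,1] "found" : S/NP
  [1,5] NP   <
    [1,4] N   <
      [1,2] "some" : NP
      [2,4] N\NP   <
        [2,3] "idea" : NP
        [3,4] "quickly" : (N\NP)\NP
    [4,5] "gave" : NP\N

[0,1] S/NP  lex  "found"
[1,2] NP  lex  "some"
[2,3] NP  lex  "idea"
[3,4] (N\NP)\NP  lex  "quickly"
[2,4] N\NP  <  k=3
[1,4] N  <  k=2
[4,5] NP\N  lex  "gave"
[1,5] NP  <  k=4
[0,5] S  >  k=1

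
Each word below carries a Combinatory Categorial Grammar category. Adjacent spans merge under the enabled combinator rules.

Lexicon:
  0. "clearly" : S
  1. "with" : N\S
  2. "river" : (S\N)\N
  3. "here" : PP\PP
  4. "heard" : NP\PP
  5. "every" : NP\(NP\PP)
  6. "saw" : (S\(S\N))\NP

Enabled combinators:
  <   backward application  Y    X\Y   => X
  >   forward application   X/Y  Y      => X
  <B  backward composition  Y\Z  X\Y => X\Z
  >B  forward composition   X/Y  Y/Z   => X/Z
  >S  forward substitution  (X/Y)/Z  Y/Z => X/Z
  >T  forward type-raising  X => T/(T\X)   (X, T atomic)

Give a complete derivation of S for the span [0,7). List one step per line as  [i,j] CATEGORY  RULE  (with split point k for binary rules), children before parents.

[0,7] S   <
  [0,3] S\N   <
    [0,2] N   <
      [0,1] "clearly" : S
      [1,2] "with" : N\S
    [2,3] "river" : (S\N)\N
  [3,7] S\(S\N)   <
    [3,6] NP   <
      [3,5] NP\PP   <B
        [3,4] "here" : PP\PP
        [4,5] "heard" : NP\PP
      [5,6] "every" : NP\(NP\PP)
    [6,7] "saw" : (S\(S\N))\NP

[0,1] S  lex  "clearly"
[1,2] N\S  lex  "with"
[0,2] N  <  k=1
[2,3] (S\N)\N  lex  "river"
[0,3] S\N  <  k=2
[3,4] PP\PP  lex  "here"
[4,5] NP\PP  lex  "heard"
[3,5] NP\PP  <B  k=4
[5,6] NP\(NP\PP)  lex  "every"
[3,6] NP  <  k=5
[6,7] (S\(S\N))\NP  lex  "saw"
[3,7] S\(S\N)  <  k=6
[0,7] S  <  k=3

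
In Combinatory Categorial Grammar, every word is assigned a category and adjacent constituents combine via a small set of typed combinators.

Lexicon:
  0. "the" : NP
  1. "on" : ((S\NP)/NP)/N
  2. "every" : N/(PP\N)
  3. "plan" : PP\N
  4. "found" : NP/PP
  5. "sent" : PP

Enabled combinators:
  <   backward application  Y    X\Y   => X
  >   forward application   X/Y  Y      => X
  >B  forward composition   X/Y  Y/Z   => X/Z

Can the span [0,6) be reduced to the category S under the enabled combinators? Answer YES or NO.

YES

[0,6] S   <
  [0,1] "the" : NP
  [1,6] S\NP   >
    [1,4] (S\NP)/NP   >
      [1,2] "on" : ((S\NP)/NP)/N
      [2,4] N   >
        [2,3] "every" : N/(PP\N)
        [3,4] "plan" : PP\N
    [4,6] NP   >
      [4,5] "found" : NP/PP
      [5,6] "sent" : PP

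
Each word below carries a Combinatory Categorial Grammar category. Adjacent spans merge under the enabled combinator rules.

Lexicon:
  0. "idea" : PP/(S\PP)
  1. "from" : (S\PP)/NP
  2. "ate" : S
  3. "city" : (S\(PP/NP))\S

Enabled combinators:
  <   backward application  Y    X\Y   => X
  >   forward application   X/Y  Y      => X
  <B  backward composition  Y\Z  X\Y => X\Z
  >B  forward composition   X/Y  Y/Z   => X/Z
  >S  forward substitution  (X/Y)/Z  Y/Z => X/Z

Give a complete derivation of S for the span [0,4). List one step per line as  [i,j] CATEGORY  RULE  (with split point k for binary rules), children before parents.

[0,1] PP/(S\PP)  lex  "idea"
[1,2] (S\PP)/NP  lex  "from"
[0,2] PP/NP  >B  k=1
[2,3] S  lex  "ate"
[3,4] (S\(PP/NP))\S  lex  "city"
[2,4] S\(PP/NP)  <  k=3
[0,4] S  <  k=2

[0,4] S   <
  [0,2] PP/NP   >B
    [0,1] "idea" : PP/(S\PP)
    [1,2] "from" : (S\PP)/NP
  [2,4] S\(PP/NP)   <
    [2,3] "ate" : S
    [3,4] "city" : (S\(PP/NP))\S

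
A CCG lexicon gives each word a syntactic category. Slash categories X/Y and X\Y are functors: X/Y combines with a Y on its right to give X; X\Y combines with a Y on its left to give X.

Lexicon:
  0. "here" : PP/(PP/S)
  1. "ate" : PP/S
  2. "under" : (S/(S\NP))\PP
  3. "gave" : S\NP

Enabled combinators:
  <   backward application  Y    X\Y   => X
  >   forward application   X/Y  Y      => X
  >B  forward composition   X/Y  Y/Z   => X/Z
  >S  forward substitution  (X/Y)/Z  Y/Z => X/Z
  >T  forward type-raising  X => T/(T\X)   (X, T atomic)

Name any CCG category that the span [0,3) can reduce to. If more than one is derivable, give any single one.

[0,4] S   >
  [0,3] S/(S\NP)   <
    [0,2] PP   >
      [0,1] "here" : PP/(PP/S)
      [1,2] "ate" : PP/S
    [2,3] "under" : (S/(S\NP))\PP
  [3,4] "gave" : S\NP

S/(S\NP)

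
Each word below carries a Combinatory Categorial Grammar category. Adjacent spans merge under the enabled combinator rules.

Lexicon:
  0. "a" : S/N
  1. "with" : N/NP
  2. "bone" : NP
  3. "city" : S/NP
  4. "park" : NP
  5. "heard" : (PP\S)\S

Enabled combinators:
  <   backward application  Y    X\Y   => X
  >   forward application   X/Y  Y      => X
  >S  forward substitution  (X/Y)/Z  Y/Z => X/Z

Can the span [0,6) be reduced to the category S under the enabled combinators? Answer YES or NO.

NO

S/N N/NP NP S/NP NP (PP\S)\S
CKY chart[0,6] = {PP}; S ∉ chart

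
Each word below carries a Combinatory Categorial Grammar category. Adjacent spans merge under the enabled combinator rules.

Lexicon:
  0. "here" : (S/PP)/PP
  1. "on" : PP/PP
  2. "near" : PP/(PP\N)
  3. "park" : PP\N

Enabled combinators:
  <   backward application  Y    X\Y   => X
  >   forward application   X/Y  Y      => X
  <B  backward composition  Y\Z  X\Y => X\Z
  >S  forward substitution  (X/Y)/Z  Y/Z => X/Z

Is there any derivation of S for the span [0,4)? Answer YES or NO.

YES

[0,4] S   >
  [0,2] S/PP   >S
    [0,1] "here" : (S/PP)/PP
    [1,2] "on" : PP/PP
  [2,4] PP   >
    [2,3] "near" : PP/(PP\N)
    [3,4] "park" : PP\N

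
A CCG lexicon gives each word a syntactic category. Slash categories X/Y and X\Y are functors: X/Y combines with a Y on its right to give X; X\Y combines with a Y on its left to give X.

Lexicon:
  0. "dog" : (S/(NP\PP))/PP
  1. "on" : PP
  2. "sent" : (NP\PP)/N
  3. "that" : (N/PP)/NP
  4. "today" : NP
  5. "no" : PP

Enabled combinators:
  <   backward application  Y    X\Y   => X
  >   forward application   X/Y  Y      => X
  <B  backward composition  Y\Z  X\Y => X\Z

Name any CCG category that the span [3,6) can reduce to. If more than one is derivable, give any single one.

N

[0,6] S   >
  [0,2] S/(NP\PP)   >
    [0,1] "dog" : (S/(NP\PP))/PP
    [1,2] "on" : PP
  [2,6] NP\PP   >
    [2,3] "sent" : (NP\PP)/N
    [3,6] N   >
      [3,5] N/PP   >
        [3,4] "that" : (N/PP)/NP
        [4,5] "today" : NP
      [5,6] "no" : PP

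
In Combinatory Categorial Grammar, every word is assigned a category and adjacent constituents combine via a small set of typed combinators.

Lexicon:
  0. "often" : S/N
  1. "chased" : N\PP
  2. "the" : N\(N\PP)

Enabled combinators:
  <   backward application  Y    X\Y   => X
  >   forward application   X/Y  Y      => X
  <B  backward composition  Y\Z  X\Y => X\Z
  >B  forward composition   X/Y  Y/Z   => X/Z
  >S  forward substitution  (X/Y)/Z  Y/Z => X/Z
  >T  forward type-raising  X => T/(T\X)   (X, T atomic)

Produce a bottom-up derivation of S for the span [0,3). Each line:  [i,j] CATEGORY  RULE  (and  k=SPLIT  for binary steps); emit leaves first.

[0,3] S   >
  [0,1] "often" : S/N
  [1,3] N   <
    [1,2] "chased" : N\PP
    [2,3] "the" : N\(N\PP)

[0,1] S/N  lex  "often"
[1,2] N\PP  lex  "chased"
[2,3] N\(N\PP)  lex  "the"
[1,3] N  <  k=2
[0,3] S  >  k=1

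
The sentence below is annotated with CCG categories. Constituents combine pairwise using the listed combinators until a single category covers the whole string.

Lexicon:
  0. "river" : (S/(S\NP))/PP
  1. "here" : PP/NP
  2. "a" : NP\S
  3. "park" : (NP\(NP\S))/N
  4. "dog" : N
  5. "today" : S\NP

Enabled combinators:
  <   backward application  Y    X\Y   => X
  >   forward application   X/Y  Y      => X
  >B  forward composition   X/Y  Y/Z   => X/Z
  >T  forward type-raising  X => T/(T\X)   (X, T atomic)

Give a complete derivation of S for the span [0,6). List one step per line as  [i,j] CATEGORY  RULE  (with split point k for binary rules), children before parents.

[0,6] S   >
  [0,5] S/(S\NP)   >
    [0,1] "river" : (S/(S\NP))/PP
    [1,5] PP   >
      [1,2] "here" : PP/NP
      [2,5] NP   <
        [2,3] "a" : NP\S
        [3,5] NP\(NP\S)   >
          [3,4] "park" : (NP\(NP\S))/N
          [4,5] "dog" : N
  [5,6] "today" : S\NP

[0,1] (S/(S\NP))/PP  lex  "river"
[1,2] PP/NP  lex  "here"
[2,3] NP\S  lex  "a"
[3,4] (NP\(NP\S))/N  lex  "park"
[4,5] N  lex  "dog"
[3,5] NP\(NP\S)  >  k=4
[2,5] NP  <  k=3
[1,5] PP  >  k=2
[0,5] S/(S\NP)  >  k=1
[5,6] S\NP  lex  "today"
[0,6] S  >  k=5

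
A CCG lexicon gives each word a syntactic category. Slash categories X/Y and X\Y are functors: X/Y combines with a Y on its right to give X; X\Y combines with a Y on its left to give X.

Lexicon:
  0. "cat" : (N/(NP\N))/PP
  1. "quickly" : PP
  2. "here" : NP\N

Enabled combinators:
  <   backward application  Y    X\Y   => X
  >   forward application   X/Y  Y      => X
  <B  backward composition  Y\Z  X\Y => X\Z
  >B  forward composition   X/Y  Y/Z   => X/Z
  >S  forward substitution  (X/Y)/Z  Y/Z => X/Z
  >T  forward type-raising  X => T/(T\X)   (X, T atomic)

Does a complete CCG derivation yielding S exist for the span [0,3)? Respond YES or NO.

NO

(N/(NP\N))/PP PP NP\N
CKY chart[0,3] = {N, N/(N\N), NP/(NP\N), PP/(PP\N), S/(S\N)}; S ∉ chart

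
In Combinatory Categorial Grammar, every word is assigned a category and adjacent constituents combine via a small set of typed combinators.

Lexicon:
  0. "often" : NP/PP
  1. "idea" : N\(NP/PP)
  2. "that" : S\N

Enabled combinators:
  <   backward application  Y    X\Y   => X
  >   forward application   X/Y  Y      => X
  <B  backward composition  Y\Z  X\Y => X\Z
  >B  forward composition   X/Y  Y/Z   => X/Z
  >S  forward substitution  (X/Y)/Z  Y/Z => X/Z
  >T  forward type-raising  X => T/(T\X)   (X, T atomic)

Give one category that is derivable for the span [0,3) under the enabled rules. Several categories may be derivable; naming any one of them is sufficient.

[0,3] S   <
  [0,2] N   <
    [0,1] "often" : NP/PP
    [1,2] "idea" : N\(NP/PP)
  [2,3] "that" : S\N

S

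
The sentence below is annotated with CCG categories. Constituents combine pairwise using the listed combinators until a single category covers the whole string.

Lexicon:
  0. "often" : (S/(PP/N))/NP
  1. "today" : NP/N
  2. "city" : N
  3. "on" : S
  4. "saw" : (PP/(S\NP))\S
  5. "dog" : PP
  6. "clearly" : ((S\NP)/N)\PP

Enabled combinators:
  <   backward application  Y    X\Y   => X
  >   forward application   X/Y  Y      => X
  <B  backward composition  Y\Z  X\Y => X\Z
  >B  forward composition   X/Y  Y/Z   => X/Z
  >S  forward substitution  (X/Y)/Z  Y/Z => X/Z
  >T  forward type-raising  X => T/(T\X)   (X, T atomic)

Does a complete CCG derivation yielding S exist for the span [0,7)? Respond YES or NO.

[0,7] S   >
  [0,3] S/(PP/N)   >
    [0,1] "often" : (S/(PP/N))/NP
    [1,3] NP   >
      [1,2] "today" : NP/N
      [2,3] "city" : N
  [3,7] PP/N   >B
    [3,5] PP/(S\NP)   <
      [3,4] "on" : S
      [4,5] "saw" : (PP/(S\NP))\S
    [5,7] (S\NP)/N   <
      [5,6] "dog" : PP
      [6,7] "clearly" : ((S\NP)/N)\PP

YES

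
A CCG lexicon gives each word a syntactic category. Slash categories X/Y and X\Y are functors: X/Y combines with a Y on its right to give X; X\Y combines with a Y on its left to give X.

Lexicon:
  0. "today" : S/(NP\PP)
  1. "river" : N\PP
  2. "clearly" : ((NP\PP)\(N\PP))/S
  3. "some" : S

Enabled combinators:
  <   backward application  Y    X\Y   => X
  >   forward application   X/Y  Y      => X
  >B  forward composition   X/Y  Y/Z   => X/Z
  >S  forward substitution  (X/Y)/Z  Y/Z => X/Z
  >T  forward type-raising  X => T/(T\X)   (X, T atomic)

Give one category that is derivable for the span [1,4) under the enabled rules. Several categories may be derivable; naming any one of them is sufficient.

NP\PP

[0,4] S   >
  [0,1] "today" : S/(NP\PP)
  [1,4] NP\PP   <
    [1,2] "river" : N\PP
    [2,4] (NP\PP)\(N\PP)   >
      [2,3] "clearly" : ((NP\PP)\(N\PP))/S
      [3,4] "some" : S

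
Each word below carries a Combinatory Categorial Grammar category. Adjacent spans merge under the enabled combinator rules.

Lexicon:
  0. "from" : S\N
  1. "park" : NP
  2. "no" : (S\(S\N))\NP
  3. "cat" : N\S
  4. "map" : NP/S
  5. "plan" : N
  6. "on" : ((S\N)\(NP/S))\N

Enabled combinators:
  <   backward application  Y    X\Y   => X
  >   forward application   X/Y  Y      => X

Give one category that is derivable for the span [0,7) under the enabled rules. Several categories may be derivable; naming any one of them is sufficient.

[0,7] S   <
  [0,4] N   <
    [0,3] S   <
      [0,1] "from" : S\N
      [1,3] S\(S\N)   <
        [1,2] "park" : NP
        [2,3] "no" : (S\(S\N))\NP
    [3,4] "cat" : N\S
  [4,7] S\N   <
    [4,5] "map" : NP/S
    [5,7] (S\N)\(NP/S)   <
      [5,6] "plan" : N
      [6,7] "on" : ((S\N)\(NP/S))\N

S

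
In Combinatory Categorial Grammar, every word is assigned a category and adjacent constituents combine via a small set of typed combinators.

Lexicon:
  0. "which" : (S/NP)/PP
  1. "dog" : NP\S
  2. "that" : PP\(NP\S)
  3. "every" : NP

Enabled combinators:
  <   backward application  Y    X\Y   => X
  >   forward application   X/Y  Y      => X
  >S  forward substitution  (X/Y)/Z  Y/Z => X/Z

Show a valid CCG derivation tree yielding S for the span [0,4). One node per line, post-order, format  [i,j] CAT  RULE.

[0,4] S   >
  [0,3] S/NP   >
    [0,1] "which" : (S/NP)/PP
    [1,3] PP   <
      [1,2] "dog" : NP\S
      [2,3] "that" : PP\(NP\S)
  [3,4] "every" : NP

[0,1] (S/NP)/PP  lex  "which"
[1,2] NP\S  lex  "dog"
[2,3] PP\(NP\S)  lex  "that"
[1,3] PP  <  k=2
[0,3] S/NP  >  k=1
[3,4] NP  lex  "every"
[0,4] S  >  k=3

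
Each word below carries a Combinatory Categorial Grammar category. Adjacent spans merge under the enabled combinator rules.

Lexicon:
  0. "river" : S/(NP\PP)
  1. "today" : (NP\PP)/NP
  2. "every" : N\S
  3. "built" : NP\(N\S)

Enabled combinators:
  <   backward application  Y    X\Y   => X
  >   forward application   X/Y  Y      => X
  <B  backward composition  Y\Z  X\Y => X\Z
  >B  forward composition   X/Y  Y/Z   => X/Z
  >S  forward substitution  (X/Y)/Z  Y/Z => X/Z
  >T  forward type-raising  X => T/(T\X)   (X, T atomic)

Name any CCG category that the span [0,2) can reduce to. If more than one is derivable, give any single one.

S/NP

[0,4] S   >
  [0,2] S/NP   >B
    [0,1] "river" : S/(NP\PP)
    [1,2] "today" : (NP\PP)/NP
  [2,4] NP   <
    [2,3] "every" : N\S
    [3,4] "built" : NP\(N\S)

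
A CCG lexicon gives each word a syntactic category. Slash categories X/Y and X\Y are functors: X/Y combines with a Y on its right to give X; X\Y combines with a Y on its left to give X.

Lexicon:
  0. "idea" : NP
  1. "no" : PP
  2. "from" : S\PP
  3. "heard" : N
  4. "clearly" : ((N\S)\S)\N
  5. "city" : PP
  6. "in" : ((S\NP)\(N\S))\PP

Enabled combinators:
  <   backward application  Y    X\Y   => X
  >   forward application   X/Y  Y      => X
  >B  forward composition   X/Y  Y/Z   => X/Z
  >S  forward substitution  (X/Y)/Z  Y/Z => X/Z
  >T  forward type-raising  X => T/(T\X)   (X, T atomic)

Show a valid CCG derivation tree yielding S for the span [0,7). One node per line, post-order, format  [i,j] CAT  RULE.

[0,1] NP  lex  "idea"
[0,1] S/(S\NP)  >T
[1,2] PP  lex  "no"
[2,3] S\PP  lex  "from"
[1,3] S  <  k=2
[3,4] N  lex  "heard"
[4,5] ((N\S)\S)\N  lex  "clearly"
[3,5] (N\S)\S  <  k=4
[1,5] N\S  <  k=3
[5,6] PP  lex  "city"
[6,7] ((S\NP)\(N\S))\PP  lex  "in"
[5,7] (S\NP)\(N\S)  <  k=6
[1,7] S\NP  <  k=5
[0,7] S  >  k=1

[0,7] S   >
  [0,1] S/(S\NP)   >T
    [0,1] "idea" : NP
  [1,7] S\NP   <
    [1,5] N\S   <
      [1,3] S   <
        [1,2] "no" : PP
        [2,3] "from" : S\PP
      [3,5] (N\S)\S   <
        [3,4] "heard" : N
        [4,5] "clearly" : ((N\S)\S)\N
    [5,7] (S\NP)\(N\S)   <
      [5,6] "city" : PP
      [6,7] "in" : ((S\NP)\(N\S))\PP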